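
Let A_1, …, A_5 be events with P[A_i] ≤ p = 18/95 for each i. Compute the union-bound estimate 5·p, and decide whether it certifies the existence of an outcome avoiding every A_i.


Union bound: P[∪_{i=1}^{5} A_i] ≤ Σ_i P[A_i] ≤ 5·p = 5·(18/95) = 18/19.
Numerically: 18/19 ≈ 0.9473684.
Is 18/19 < 1? YES.
Since P[∪ A_i] ≤ 18/19 < 1, the complement has P[∩ A_i^c] ≥ 1 − 18/19 = 1/19 > 0, so some outcome avoids every A_i.

5·p = 18/19 ≈ 0.9473684; existence CERTIFIED by the union bound.


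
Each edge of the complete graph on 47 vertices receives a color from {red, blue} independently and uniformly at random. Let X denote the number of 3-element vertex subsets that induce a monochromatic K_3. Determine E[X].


Let X = Σ_S X_S over the C(47, 3) = 16215 subsets S of size 3, where X_S = 1 if the K_3 on S is monochromatic.
For a fixed S, the K_3 on S has C(3, 2) = 3 edges. P[all 3 edges red] = (1/2)^3, and likewise for blue, so P[monochromatic] = 2·(1/2)^3 = 2^{1 − 3} = 1/4.
Summing: E[X] = C(47, 3) · 2^{1 − 3} = 16215 · 1/4 = 16215/4.
Numerically: E[X] ≈ 4053.7500.

E[X] = C(47,3)·2^(1−C(3,2)) = 16215/4 ≈ 4053.7500.


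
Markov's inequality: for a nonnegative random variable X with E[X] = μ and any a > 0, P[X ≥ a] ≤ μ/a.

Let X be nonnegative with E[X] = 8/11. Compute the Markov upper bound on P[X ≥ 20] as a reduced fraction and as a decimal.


μ = E[X] = 8/11, a = 20.
Markov: P[X ≥ 20] ≤ μ/a = (8/11)/20 = 2/55.
Numerically: ≈ 0.03636.
(Since a = 20 > μ = 0.72727, the bound 2/55 is < 1 and informative.)

P[X ≥ 20] ≤ 2/55 ≈ 0.03636.


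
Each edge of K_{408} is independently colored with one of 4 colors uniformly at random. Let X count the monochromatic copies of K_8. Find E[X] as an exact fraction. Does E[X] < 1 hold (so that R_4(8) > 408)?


E[X] = C(408, 8) · 4^{1 − 28} = 17773458424095231 · 4^{−27} = 17773458424095231/18014398509481984.
As a reduced fraction: E[X] = 17773458424095231/18014398509481984 ≈ 0.987.
Is E[X] < 1? YES.
Since E[X] < 1, there exists a 4-coloring of K_{408} with no monochromatic K_8; hence R_4(8) > 408.

E[X] = 17773458424095231/18014398509481984 ≈ 0.987; E[X] < 1, so R_4(8) > 408.


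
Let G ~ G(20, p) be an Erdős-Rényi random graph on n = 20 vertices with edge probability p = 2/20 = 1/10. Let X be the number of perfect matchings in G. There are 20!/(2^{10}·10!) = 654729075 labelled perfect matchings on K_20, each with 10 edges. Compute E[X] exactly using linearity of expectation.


K_20 has 20!/(2^{10}·10!) = 654729075 labelled perfect matchings.
For each such perfect matching H, let X_H = 1 if all 10 edges of H are present in G. Then P[X_H = 1] = p^{10} = (1/10)^{10} = 1/10000000000.
By linearity of expectation: E[X] = Σ_H E[X_H] = 654729075 · p^{10} = 654729075 · 1/10000000000 = 26189163/400000000.
Numerically: E[X] ≈ 0.065473.

E[X] = 654729075 · (1/10)^{10} = 26189163/400000000 ≈ 0.065473.


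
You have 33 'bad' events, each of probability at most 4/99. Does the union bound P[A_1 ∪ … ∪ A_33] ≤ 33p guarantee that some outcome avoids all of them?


Union bound: P[∪_{i=1}^{33} A_i] ≤ Σ_i P[A_i] ≤ 33·p = 33·(4/99) = 4/3.
Numerically: 4/3 ≈ 1.333.
Is 4/3 < 1? NO.
Since the bound 4/3 is ≥ 1, the union bound is uninformative here; it does NOT by itself certify existence.

33·p = 4/3 ≈ 1.333; existence NOT certified by the union bound.


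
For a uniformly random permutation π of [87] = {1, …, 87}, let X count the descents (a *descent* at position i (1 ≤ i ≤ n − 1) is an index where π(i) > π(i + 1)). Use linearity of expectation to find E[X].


Write X = Σ X_I over i = 1, …, 86, with X_I the indicator of one descent.
There are 86 indicators.
For each fixed i, the pair (π(i), π(i+1)) is a uniformly random ordered pair of distinct values from {1, …, 87}; by symmetry P[π(i) > π(i+1)] = 1/2.
By linearity: E[X] = 86 · (1/2) = (87 − 1) · (1/2) = 43 ≈ 43.00000.

E[X] = 43 = 43.00000.


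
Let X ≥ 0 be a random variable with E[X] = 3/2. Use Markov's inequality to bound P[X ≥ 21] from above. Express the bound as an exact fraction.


μ = E[X] = 3/2, a = 21.
Markov: P[X ≥ 21] ≤ μ/a = (3/2)/21 = 1/14.
Numerically: ≈ 0.071429.
(Since a = 21 > μ = 1.500000, the bound 1/14 is < 1 and informative.)

P[X ≥ 21] ≤ 1/14 ≈ 0.071429.


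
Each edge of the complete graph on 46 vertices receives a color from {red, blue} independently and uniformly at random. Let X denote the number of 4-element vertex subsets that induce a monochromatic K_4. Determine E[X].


Let X = Σ_S X_S over the C(46, 4) = 163185 subsets S of size 4, where X_S = 1 if the K_4 on S is monochromatic.
For a fixed S, the K_4 on S has C(4, 2) = 6 edges. P[all 6 edges red] = (1/2)^6, and likewise for blue, so P[monochromatic] = 2·(1/2)^6 = 2^{1 − 6} = 1/32.
By linearity of expectation: E[X] = C(46, 4) · 2^{1 − 6} = 163185 · 1/32 = 163185/32.
Numerically: E[X] ≈ 5099.531250.

E[X] = C(46,4)·2^(1−C(4,2)) = 163185/32 ≈ 5099.531250.


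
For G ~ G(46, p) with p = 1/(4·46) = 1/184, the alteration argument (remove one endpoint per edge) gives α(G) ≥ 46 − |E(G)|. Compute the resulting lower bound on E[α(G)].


E[|E(G)|] = C(46, 2)·p = 1035 · (1/184) = 45/8.
E[α(G)] ≥ n − E[|E(G)|] = 46 − 45/8 = 323/8.
Numerically: ≈ 40.375000.
(This is only a lower bound; the true E[α(G)] may be larger.)

E[α(G)] ≥ 323/8 ≈ 40.375000.


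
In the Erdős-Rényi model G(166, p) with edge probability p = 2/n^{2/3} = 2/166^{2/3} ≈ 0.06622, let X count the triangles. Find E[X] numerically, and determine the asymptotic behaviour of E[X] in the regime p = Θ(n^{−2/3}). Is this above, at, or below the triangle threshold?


Number of potential triangles: C(166, 3) = 748660.
Each occurs with probability p³ ≈ (0.06622)³ ≈ 2.903179e-04.
By linearity: E[X] = C(166, 3)·p³ ≈ 748660 · 2.903179e-04 ≈ 217.3494.
Since α = 2/3 < 1, p = c/n^{2/3} ≫ 1/n is above the triangle threshold p ~ 1/n. Asymptotically E[X] ~ (c³/6)·n^{3(1−α)} = (2³/6)·n^{1} → ∞; triangles are abundant w.h.p.

E[X] ≈ 217.3494; in regime p = Θ(1/n^{2/3}) E[X] diverges (above the triangle threshold p ~ 1/n).


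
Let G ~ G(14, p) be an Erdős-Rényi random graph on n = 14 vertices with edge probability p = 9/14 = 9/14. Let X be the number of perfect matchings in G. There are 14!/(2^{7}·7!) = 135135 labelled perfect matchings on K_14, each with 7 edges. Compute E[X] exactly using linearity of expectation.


K_14 has 14!/(2^{7}·7!) = 135135 labelled perfect matchings.
For each such perfect matching H, let X_H = 1 if all 7 edges of H are present in G. Then P[X_H = 1] = p^{7} = (9/14)^{7} = 4782969/105413504.
By linearity: E[X] = Σ_H E[X_H] = 135135 · p^{7} = 135135 · 4782969/105413504 = 92335216545/15059072.
Numerically: E[X] ≈ 6131.5.

E[X] = 135135 · (9/14)^{7} = 92335216545/15059072 ≈ 6131.5.


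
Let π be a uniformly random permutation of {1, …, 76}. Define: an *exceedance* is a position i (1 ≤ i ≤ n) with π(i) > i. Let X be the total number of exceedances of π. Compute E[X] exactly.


Write X = Σ_{i=1}^{76} X_i, where X_i = 1_{π(i) > i}.
For each fixed i, π(i) is uniform over {1, …, 76} (marginal of a uniform permutation), so P[π(i) > i] = (n − i)/n. Summing: Σ_{i=1}^{76} (n − i)/n = (0 + 1 + … + 75)/76 = 76(76 − 1)/(2·76) = (76 − 1)/2.
Hence E[X] = Σ_{i=1}^{76} (76 − i)/76 = 75/2 ≈ 37.500000.

E[X] = 75/2 = 37.500000.


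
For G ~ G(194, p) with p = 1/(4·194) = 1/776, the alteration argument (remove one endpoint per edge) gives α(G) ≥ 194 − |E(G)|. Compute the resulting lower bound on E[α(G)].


E[|E(G)|] = C(194, 2)·p = 18721 · (1/776) = 193/8.
E[α(G)] ≥ n − E[|E(G)|] = 194 − 193/8 = 1359/8.
Numerically: ≈ 169.875.
(This is only a lower bound; the true E[α(G)] may be larger.)

E[α(G)] ≥ 1359/8 ≈ 169.875.


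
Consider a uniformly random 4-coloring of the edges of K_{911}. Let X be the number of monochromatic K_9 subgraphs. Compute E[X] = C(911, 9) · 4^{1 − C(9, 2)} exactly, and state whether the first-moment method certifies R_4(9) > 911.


E[X] = C(911, 9) · 4^{1 − 36} = 1144686900492291197405 · 4^{−35} = 1144686900492291197405/1180591620717411303424.
As a reduced fraction: E[X] = 1144686900492291197405/1180591620717411303424 ≈ 0.9696.
Is E[X] < 1? YES.
Since E[X] < 1, there exists a 4-coloring of K_{911} with no monochromatic K_9; hence R_4(9) > 911.

E[X] = 1144686900492291197405/1180591620717411303424 ≈ 0.9696; E[X] < 1, so R_4(9) > 911.


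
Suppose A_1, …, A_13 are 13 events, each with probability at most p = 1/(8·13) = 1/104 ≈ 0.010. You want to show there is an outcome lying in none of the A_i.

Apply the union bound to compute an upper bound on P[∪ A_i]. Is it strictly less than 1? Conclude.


Union bound: P[∪_{i=1}^{13} A_i] ≤ Σ_i P[A_i] ≤ 13·p = 13·(1/104) = 1/8.
Numerically: 1/8 ≈ 0.125.
Is 1/8 < 1? YES.
Since P[∪ A_i] ≤ 1/8 < 1, the complement has P[∩ A_i^c] ≥ 1 − 1/8 = 7/8 > 0, so some outcome avoids every A_i.

13·p = 1/8 ≈ 0.125; existence CERTIFIED by the union bound.


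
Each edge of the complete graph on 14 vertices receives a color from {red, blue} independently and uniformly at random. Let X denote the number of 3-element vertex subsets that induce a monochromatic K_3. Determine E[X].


Let X = Σ_S X_S over the C(14, 3) = 364 subsets S of size 3, where X_S = 1 if the K_3 on S is monochromatic.
For a fixed S, the K_3 on S has C(3, 2) = 3 edges. P[all 3 edges red] = (1/2)^3, and likewise for blue, so P[monochromatic] = 2·(1/2)^3 = 2^{1 − 3} = 1/4.
Summing: E[X] = C(14, 3) · 2^{1 − 3} = 364 · 1/4 = 91.
Numerically: E[X] ≈ 91.000.

E[X] = C(14,3)·2^(1−C(3,2)) = 91 ≈ 91.000.


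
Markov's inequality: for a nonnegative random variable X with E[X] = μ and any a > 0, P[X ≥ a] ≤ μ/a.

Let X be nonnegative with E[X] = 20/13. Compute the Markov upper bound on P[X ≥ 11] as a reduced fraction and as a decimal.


μ = E[X] = 20/13, a = 11.
Markov: P[X ≥ 11] ≤ μ/a = (20/13)/11 = 20/143.
Numerically: ≈ 0.140.
(Since a = 11 > μ = 1.538, the bound 20/143 is < 1 and informative.)

P[X ≥ 11] ≤ 20/143 ≈ 0.140.


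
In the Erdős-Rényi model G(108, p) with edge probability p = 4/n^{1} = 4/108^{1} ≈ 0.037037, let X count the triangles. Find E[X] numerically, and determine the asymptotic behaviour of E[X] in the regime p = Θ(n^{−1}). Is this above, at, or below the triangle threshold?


Number of potential triangles: C(108, 3) = 204156.
Each occurs with probability p³ ≈ (0.037037)³ ≈ 5.08052634e-05.
By linearity: E[X] = C(108, 3)·p³ ≈ 204156 · 5.08052634e-05 ≈ 10.372199.
Here α = 1, so p = 4/n is exactly at the triangle threshold p ~ 1/n. Asymptotically E[X] → c³/6 = 4³/6 = 32/3 ≈ 10.666667, a bounded constant. In this regime the triangle count is asymptotically Poisson(c³/6).

E[X] ≈ 10.372199; in regime p = Θ(1/n^{1}) E[X] stays bounded (at the triangle threshold p ~ 1/n).


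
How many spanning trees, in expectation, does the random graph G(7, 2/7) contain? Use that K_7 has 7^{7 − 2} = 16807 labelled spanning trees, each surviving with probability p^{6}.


K_7 has 7^{7 − 2} = 16807 labelled spanning trees.
For each such spanning tree H, let X_H = 1 if all 6 edges of H are present in G. Then P[X_H = 1] = p^{6} = (2/7)^{6} = 64/117649.
Summing the indicators: E[X] = Σ_H E[X_H] = 16807 · p^{6} = 16807 · 64/117649 = 64/7.
Numerically: E[X] ≈ 9.14.

E[X] = 16807 · (2/7)^{6} = 64/7 ≈ 9.14.


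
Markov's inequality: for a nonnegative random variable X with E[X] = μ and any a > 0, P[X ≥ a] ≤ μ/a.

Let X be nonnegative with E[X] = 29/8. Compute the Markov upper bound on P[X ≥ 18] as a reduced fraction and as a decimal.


μ = E[X] = 29/8, a = 18.
Markov: P[X ≥ 18] ≤ μ/a = (29/8)/18 = 29/144.
Numerically: ≈ 0.20139.
(Since a = 18 > μ = 3.62500, the bound 29/144 is < 1 and informative.)

P[X ≥ 18] ≤ 29/144 ≈ 0.20139.


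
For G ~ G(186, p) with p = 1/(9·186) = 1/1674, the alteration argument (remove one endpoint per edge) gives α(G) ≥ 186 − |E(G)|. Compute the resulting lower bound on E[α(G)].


E[|E(G)|] = C(186, 2)·p = 17205 · (1/1674) = 185/18.
E[α(G)] ≥ n − E[|E(G)|] = 186 − 185/18 = 3163/18.
Numerically: ≈ 175.72222.
(This is only a lower bound; the true E[α(G)] may be larger.)

E[α(G)] ≥ 3163/18 ≈ 175.72222.


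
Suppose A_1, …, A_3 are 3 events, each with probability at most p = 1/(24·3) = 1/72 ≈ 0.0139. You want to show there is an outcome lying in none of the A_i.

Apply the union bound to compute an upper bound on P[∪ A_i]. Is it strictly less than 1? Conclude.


Union bound: P[∪_{i=1}^{3} A_i] ≤ Σ_i P[A_i] ≤ 3·p = 3·(1/72) = 1/24.
Numerically: 1/24 ≈ 0.0417.
Is 1/24 < 1? YES.
Since P[∪ A_i] ≤ 1/24 < 1, the complement has P[∩ A_i^c] ≥ 1 − 1/24 = 23/24 > 0, so some outcome avoids every A_i.

3·p = 1/24 ≈ 0.0417; existence CERTIFIED by the union bound.


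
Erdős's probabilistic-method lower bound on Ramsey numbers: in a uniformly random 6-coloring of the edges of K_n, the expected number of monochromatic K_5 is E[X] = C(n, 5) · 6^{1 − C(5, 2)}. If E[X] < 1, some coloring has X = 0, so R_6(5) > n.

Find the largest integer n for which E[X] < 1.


We need C(n, 5) · 6^{1 − 10} < 1, i.e. C(n, 5) < 6^{10 − 1} = 10077696.
Check values of n near the boundary:
  n = 64: C(64, 5) = 7624512; 7624512 < 10077696? YES
  n = 65: C(65, 5) = 8259888; 8259888 < 10077696? YES
  n = 66: C(66, 5) = 8936928; 8936928 < 10077696? YES
  n = 67: C(67, 5) = 9657648; 9657648 < 10077696? YES
  n = 68: C(68, 5) = 10424128; 10424128 < 10077696? NO
  n = 69: C(69, 5) = 11238513; 11238513 < 10077696? NO
The largest n with C(n, 5) < 10077696 is n = 67 (where E[X] = 67067/69984 ≈ 0.958). Hence R_6(5) > 67, i.e. R_6(5) ≥ 68.

Largest n = 67; hence R_6(5) > 67.


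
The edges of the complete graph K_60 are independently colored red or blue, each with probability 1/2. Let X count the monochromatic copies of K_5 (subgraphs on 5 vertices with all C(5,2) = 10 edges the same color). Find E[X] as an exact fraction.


Let X = Σ_S X_S over the C(60, 5) = 5461512 subsets S of size 5, where X_S = 1 if the K_5 on S is monochromatic.
For a fixed S, the K_5 on S has C(5, 2) = 10 edges. P[all 10 edges red] = (1/2)^10, and likewise for blue, so P[monochromatic] = 2·(1/2)^10 = 2^{1 − 10} = 1/512.
By linearity of expectation: E[X] = C(60, 5) · 2^{1 − 10} = 5461512 · 1/512 = 682689/64.
Numerically: E[X] ≈ 10667.015625.

E[X] = C(60,5)·2^(1−C(5,2)) = 682689/64 ≈ 10667.015625.


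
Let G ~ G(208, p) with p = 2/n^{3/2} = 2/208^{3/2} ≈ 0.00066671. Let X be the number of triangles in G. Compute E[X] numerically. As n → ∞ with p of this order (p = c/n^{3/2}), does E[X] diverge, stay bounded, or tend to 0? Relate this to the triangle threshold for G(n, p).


Number of potential triangles: C(208, 3) = 1478256.
Each occurs with probability p³ ≈ (0.00066671)³ ≈ 2.9635003e-10.
By linearity: E[X] = C(208, 3)·p³ ≈ 1478256 · 2.9635003e-10 ≈ 0.00044.
Since α = 3/2 > 1, p = c/n^{3/2} = o(1/n) is below the triangle threshold p ~ 1/n. Asymptotically E[X] ~ (c³/6)·n^{3(1−α)} = (2³/6)·n^{-1.5} → 0, so by Markov's inequality G has no triangles w.h.p.

E[X] ≈ 0.00044; in regime p = Θ(1/n^{3/2}) E[X] tends to 0 (below the triangle threshold p ~ 1/n).


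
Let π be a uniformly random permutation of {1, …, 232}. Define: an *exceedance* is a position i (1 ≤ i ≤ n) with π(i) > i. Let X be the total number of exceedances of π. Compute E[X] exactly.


Write X = Σ_{i=1}^{232} X_i, where X_i = 1_{π(i) > i}.
For each fixed i, π(i) is uniform over {1, …, 232} (marginal of a uniform permutation), so P[π(i) > i] = (n − i)/n. Summing: Σ_{i=1}^{232} (n − i)/n = (0 + 1 + … + 231)/232 = 232(232 − 1)/(2·232) = (232 − 1)/2.
Hence E[X] = Σ_{i=1}^{232} (232 − i)/232 = 231/2 ≈ 115.500000.

E[X] = 231/2 = 115.500000.


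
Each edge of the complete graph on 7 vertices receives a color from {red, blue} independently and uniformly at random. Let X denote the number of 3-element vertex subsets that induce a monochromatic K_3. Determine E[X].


Let X = Σ_S X_S over the C(7, 3) = 35 subsets S of size 3, where X_S = 1 if the K_3 on S is monochromatic.
For a fixed S, the K_3 on S has C(3, 2) = 3 edges. P[all 3 edges red] = (1/2)^3, and likewise for blue, so P[monochromatic] = 2·(1/2)^3 = 2^{1 − 3} = 1/4.
Summing: E[X] = C(7, 3) · 2^{1 − 3} = 35 · 1/4 = 35/4.
Numerically: E[X] ≈ 8.7500.

E[X] = C(7,3)·2^(1−C(3,2)) = 35/4 ≈ 8.7500.


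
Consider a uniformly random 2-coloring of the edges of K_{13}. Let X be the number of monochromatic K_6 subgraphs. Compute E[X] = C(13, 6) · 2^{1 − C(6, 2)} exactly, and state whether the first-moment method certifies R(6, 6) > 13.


E[X] = C(13, 6) · 2^{1 − 15} = 1716 · 2^{−14} = 1716/16384.
As a reduced fraction: E[X] = 429/4096 ≈ 0.1047363.
Is E[X] < 1? YES.
Since E[X] < 1, there exists a 2-coloring of K_{13} with no monochromatic K_6; hence R(6, 6) > 13.

E[X] = 429/4096 ≈ 0.1047363; E[X] < 1, so R(6, 6) > 13.


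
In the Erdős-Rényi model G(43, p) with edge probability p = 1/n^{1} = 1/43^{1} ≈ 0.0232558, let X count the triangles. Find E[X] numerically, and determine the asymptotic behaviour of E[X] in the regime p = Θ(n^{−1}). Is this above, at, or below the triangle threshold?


Number of potential triangles: C(43, 3) = 12341.
Each occurs with probability p³ ≈ (0.0232558)³ ≈ 1.25775089e-05.
By linearity: E[X] = C(43, 3)·p³ ≈ 12341 · 1.25775089e-05 ≈ 0.155219.
Here α = 1, so p = 1/n is exactly at the triangle threshold p ~ 1/n. Asymptotically E[X] → c³/6 = 1³/6 = 1/6 ≈ 0.166667, a bounded constant. In this regime the triangle count is asymptotically Poisson(c³/6).

E[X] ≈ 0.155219; in regime p = Θ(1/n^{1}) E[X] stays bounded (at the triangle threshold p ~ 1/n).


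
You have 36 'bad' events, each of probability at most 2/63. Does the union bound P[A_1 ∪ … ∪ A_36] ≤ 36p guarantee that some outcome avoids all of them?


Union bound: P[∪_{i=1}^{36} A_i] ≤ Σ_i P[A_i] ≤ 36·p = 36·(2/63) = 8/7.
Numerically: 8/7 ≈ 1.1429.
Is 8/7 < 1? NO.
Since the bound 8/7 is ≥ 1, the union bound is uninformative here; it does NOT by itself certify existence.

36·p = 8/7 ≈ 1.1429; existence NOT certified by the union bound.


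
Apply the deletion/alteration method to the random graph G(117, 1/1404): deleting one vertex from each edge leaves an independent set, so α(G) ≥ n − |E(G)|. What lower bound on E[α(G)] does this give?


E[|E(G)|] = C(117, 2)·p = 6786 · (1/1404) = 29/6.
E[α(G)] ≥ n − E[|E(G)|] = 117 − 29/6 = 673/6.
Numerically: ≈ 112.16667.
(This is only a lower bound; the true E[α(G)] may be larger.)

E[α(G)] ≥ 673/6 ≈ 112.16667.


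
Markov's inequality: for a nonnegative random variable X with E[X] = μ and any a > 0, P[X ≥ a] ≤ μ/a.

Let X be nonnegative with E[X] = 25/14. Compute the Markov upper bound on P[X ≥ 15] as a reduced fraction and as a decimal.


μ = E[X] = 25/14, a = 15.
Markov: P[X ≥ 15] ≤ μ/a = (25/14)/15 = 5/42.
Numerically: ≈ 0.11905.
(Since a = 15 > μ = 1.78571, the bound 5/42 is < 1 and informative.)

P[X ≥ 15] ≤ 5/42 ≈ 0.11905.


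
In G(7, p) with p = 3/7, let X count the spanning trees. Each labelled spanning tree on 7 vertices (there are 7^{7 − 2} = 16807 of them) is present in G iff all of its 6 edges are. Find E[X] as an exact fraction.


K_7 has 7^{7 − 2} = 16807 labelled spanning trees.
For each such spanning tree H, let X_H = 1 if all 6 edges of H are present in G. Then P[X_H = 1] = p^{6} = (3/7)^{6} = 729/117649.
By linearity: E[X] = Σ_H E[X_H] = 16807 · p^{6} = 16807 · 729/117649 = 729/7.
Numerically: E[X] ≈ 104.14.

E[X] = 16807 · (3/7)^{6} = 729/7 ≈ 104.14.


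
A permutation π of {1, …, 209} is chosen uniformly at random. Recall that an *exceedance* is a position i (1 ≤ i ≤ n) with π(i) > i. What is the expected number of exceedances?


Write X = Σ_{i=1}^{209} X_i, where X_i = 1_{π(i) > i}.
For each fixed i, π(i) is uniform over {1, …, 209} (marginal of a uniform permutation), so P[π(i) > i] = (n − i)/n. Summing: Σ_{i=1}^{209} (n − i)/n = (0 + 1 + … + 208)/209 = 209(209 − 1)/(2·209) = (209 − 1)/2.
Hence E[X] = Σ_{i=1}^{209} (209 − i)/209 = 104 ≈ 104.0000.

E[X] = 104 = 104.0000.


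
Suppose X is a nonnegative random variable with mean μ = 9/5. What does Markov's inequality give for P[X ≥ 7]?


μ = E[X] = 9/5, a = 7.
Markov: P[X ≥ 7] ≤ μ/a = (9/5)/7 = 9/35.
Numerically: ≈ 0.25714.
(Since a = 7 > μ = 1.80000, the bound 9/35 is < 1 and informative.)

P[X ≥ 7] ≤ 9/35 ≈ 0.25714.


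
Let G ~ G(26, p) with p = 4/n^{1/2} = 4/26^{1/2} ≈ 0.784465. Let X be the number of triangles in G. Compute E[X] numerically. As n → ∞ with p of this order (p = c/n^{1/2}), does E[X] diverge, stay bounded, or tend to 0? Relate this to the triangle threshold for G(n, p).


Number of potential triangles: C(26, 3) = 2600.
Each occurs with probability p³ ≈ (0.784465)³ ≈ 4.82747410e-01.
By linearity: E[X] = C(26, 3)·p³ ≈ 2600 · 4.82747410e-01 ≈ 1255.143265.
Since α = 1/2 < 1, p = c/n^{1/2} ≫ 1/n is above the triangle threshold p ~ 1/n. Asymptotically E[X] ~ (c³/6)·n^{3(1−α)} = (4³/6)·n^{1.5} → ∞; triangles are abundant w.h.p.

E[X] ≈ 1255.143265; in regime p = Θ(1/n^{1/2}) E[X] diverges (above the triangle threshold p ~ 1/n).


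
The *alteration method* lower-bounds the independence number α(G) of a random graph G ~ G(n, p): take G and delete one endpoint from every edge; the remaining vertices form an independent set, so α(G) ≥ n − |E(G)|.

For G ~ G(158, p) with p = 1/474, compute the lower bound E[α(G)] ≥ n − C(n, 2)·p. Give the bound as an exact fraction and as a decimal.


E[|E(G)|] = C(158, 2)·p = 12403 · (1/474) = 157/6.
E[α(G)] ≥ n − E[|E(G)|] = 158 − 157/6 = 791/6.
Numerically: ≈ 131.83333.
(This is only a lower bound; the true E[α(G)] may be larger.)

E[α(G)] ≥ 791/6 ≈ 131.83333.


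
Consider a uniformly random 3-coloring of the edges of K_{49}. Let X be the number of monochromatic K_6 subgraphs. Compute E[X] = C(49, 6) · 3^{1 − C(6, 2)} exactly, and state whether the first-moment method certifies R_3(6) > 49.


E[X] = C(49, 6) · 3^{1 − 15} = 13983816 · 3^{−14} = 13983816/4782969.
As a reduced fraction: E[X] = 4661272/1594323 ≈ 2.9237.
Is E[X] < 1? NO.
Since E[X] ≥ 1, the first-moment bound is inconclusive at n = 49; it does NOT by itself certify R_3(6) > 49.

E[X] = 4661272/1594323 ≈ 2.9237; E[X] ≥ 1; first-moment method inconclusive here.


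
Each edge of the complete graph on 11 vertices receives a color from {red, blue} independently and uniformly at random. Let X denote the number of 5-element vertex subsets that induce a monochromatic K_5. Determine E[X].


Let X = Σ_S X_S over the C(11, 5) = 462 subsets S of size 5, where X_S = 1 if the K_5 on S is monochromatic.
For a fixed S, the K_5 on S has C(5, 2) = 10 edges. P[all 10 edges red] = (1/2)^10, and likewise for blue, so P[monochromatic] = 2·(1/2)^10 = 2^{1 − 10} = 1/512.
Summing: E[X] = C(11, 5) · 2^{1 − 10} = 462 · 1/512 = 231/256.
Numerically: E[X] ≈ 0.9023.

E[X] = C(11,5)·2^(1−C(5,2)) = 231/256 ≈ 0.9023.


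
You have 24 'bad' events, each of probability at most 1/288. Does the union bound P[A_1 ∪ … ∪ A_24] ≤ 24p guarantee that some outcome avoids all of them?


Union bound: P[∪_{i=1}^{24} A_i] ≤ Σ_i P[A_i] ≤ 24·p = 24·(1/288) = 1/12.
Numerically: 1/12 ≈ 0.08333.
Is 1/12 < 1? YES.
Since P[∪ A_i] ≤ 1/12 < 1, the complement has P[∩ A_i^c] ≥ 1 − 1/12 = 11/12 > 0, so some outcome avoids every A_i.

24·p = 1/12 ≈ 0.08333; existence CERTIFIED by the union bound.


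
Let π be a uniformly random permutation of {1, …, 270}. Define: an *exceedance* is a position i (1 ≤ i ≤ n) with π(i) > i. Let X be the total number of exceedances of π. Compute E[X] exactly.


Write X = Σ_{i=1}^{270} X_i, where X_i = 1_{π(i) > i}.
For each fixed i, π(i) is uniform over {1, …, 270} (marginal of a uniform permutation), so P[π(i) > i] = (n − i)/n. Summing: Σ_{i=1}^{270} (n − i)/n = (0 + 1 + … + 269)/270 = 270(270 − 1)/(2·270) = (270 − 1)/2.
Hence E[X] = Σ_{i=1}^{270} (270 − i)/270 = 269/2 ≈ 134.500.

E[X] = 269/2 = 134.500.


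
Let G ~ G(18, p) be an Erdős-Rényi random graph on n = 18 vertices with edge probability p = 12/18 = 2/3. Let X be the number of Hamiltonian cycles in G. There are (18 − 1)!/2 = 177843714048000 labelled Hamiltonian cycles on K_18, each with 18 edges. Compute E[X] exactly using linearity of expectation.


K_18 has (18 − 1)!/2 = 177843714048000 labelled Hamiltonian cycles.
For each such Hamiltonian cycle H, let X_H = 1 if all 18 edges of H are present in G. Then P[X_H = 1] = p^{18} = (2/3)^{18} = 262144/387420489.
By linearity of expectation: E[X] = Σ_H E[X_H] = 177843714048000 · p^{18} = 177843714048000 · 262144/387420489 = 63951526166528000/531441.
Numerically: E[X] ≈ 1.20336e+11.

E[X] = 177843714048000 · (2/3)^{18} = 63951526166528000/531441 ≈ 1.20336e+11.


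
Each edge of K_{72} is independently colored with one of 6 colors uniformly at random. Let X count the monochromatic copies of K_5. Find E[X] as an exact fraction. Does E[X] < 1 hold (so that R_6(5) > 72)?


E[X] = C(72, 5) · 6^{1 − 10} = 13991544 · 6^{−9} = 13991544/10077696.
As a reduced fraction: E[X] = 194327/139968 ≈ 1.38837.
Is E[X] < 1? NO.
Since E[X] ≥ 1, the first-moment bound is inconclusive at n = 72; it does NOT by itself certify R_6(5) > 72.

E[X] = 194327/139968 ≈ 1.38837; E[X] ≥ 1; first-moment method inconclusive here.


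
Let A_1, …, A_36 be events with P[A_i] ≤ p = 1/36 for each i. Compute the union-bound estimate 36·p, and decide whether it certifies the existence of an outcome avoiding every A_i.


Union bound: P[∪_{i=1}^{36} A_i] ≤ Σ_i P[A_i] ≤ 36·p = 36·(1/36) = 1.
Numerically: 1 ≈ 1.00000.
Is 1 < 1? NO.
Since the bound 1 is ≥ 1, the union bound is uninformative here; it does NOT by itself certify existence.

36·p = 1 ≈ 1.00000; existence NOT certified by the union bound.


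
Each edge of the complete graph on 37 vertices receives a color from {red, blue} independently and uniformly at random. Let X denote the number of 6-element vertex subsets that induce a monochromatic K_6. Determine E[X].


Let X = Σ_S X_S over the C(37, 6) = 2324784 subsets S of size 6, where X_S = 1 if the K_6 on S is monochromatic.
For a fixed S, the K_6 on S has C(6, 2) = 15 edges. P[all 15 edges red] = (1/2)^15, and likewise for blue, so P[monochromatic] = 2·(1/2)^15 = 2^{1 − 15} = 1/16384.
Summing: E[X] = C(37, 6) · 2^{1 − 15} = 2324784 · 1/16384 = 145299/1024.
Numerically: E[X] ≈ 141.893555.

E[X] = C(37,6)·2^(1−C(6,2)) = 145299/1024 ≈ 141.893555.


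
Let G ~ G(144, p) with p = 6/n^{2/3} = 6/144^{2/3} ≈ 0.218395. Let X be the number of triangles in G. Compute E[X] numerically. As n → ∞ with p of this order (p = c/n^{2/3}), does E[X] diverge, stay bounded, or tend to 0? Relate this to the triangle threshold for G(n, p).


Number of potential triangles: C(144, 3) = 487344.
Each occurs with probability p³ ≈ (0.218395)³ ≈ 1.04166667e-02.
By linearity: E[X] = C(144, 3)·p³ ≈ 487344 · 1.04166667e-02 ≈ 5076.500000.
Since α = 2/3 < 1, p = c/n^{2/3} ≫ 1/n is above the triangle threshold p ~ 1/n. Asymptotically E[X] ~ (c³/6)·n^{3(1−α)} = (6³/6)·n^{1} → ∞; triangles are abundant w.h.p.

E[X] ≈ 5076.500000; in regime p = Θ(1/n^{2/3}) E[X] diverges (above the triangle threshold p ~ 1/n).


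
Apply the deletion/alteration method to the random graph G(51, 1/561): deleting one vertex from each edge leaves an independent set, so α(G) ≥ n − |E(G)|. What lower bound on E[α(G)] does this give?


E[|E(G)|] = C(51, 2)·p = 1275 · (1/561) = 25/11.
E[α(G)] ≥ n − E[|E(G)|] = 51 − 25/11 = 536/11.
Numerically: ≈ 48.72727.
(This is only a lower bound; the true E[α(G)] may be larger.)

E[α(G)] ≥ 536/11 ≈ 48.72727.


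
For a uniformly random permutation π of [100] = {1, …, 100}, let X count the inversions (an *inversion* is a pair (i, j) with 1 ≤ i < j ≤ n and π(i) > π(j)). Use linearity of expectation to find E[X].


Write X = Σ X_I over the C(100, 2) = 4950 pairs i < j, with X_I the indicator of one inversion.
There are 4950 indicators.
For each fixed pair i < j, the values π(i) and π(j) are two distinct elements of {1, …, 100} in uniformly random order; by symmetry P[π(i) > π(j)] = 1/2.
By linearity: E[X] = 4950 · (1/2) = C(100, 2) · (1/2) = 4950/2 = 2475 ≈ 2475.0000.

E[X] = 2475 = 2475.0000.


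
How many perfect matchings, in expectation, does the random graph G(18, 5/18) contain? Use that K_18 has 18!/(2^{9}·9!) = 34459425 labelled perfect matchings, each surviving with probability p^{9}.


K_18 has 18!/(2^{9}·9!) = 34459425 labelled perfect matchings.
For each such perfect matching H, let X_H = 1 if all 9 edges of H are present in G. Then P[X_H = 1] = p^{9} = (5/18)^{9} = 1953125/198359290368.
By linearity: E[X] = Σ_H E[X_H] = 34459425 · p^{9} = 34459425 · 1953125/198359290368 = 830908203125/2448880128.
Numerically: E[X] ≈ 339.3.

E[X] = 34459425 · (5/18)^{9} = 830908203125/2448880128 ≈ 339.3.


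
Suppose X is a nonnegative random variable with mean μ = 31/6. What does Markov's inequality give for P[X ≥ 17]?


μ = E[X] = 31/6, a = 17.
Markov: P[X ≥ 17] ≤ μ/a = (31/6)/17 = 31/102.
Numerically: ≈ 0.304.
(Since a = 17 > μ = 5.167, the bound 31/102 is < 1 and informative.)

P[X ≥ 17] ≤ 31/102 ≈ 0.304.


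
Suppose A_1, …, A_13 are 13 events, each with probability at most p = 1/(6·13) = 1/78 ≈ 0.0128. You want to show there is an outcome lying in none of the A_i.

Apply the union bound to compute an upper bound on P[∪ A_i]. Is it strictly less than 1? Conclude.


Union bound: P[∪_{i=1}^{13} A_i] ≤ Σ_i P[A_i] ≤ 13·p = 13·(1/78) = 1/6.
Numerically: 1/6 ≈ 0.1667.
Is 1/6 < 1? YES.
Since P[∪ A_i] ≤ 1/6 < 1, the complement has P[∩ A_i^c] ≥ 1 − 1/6 = 5/6 > 0, so some outcome avoids every A_i.

13·p = 1/6 ≈ 0.1667; existence CERTIFIED by the union bound.


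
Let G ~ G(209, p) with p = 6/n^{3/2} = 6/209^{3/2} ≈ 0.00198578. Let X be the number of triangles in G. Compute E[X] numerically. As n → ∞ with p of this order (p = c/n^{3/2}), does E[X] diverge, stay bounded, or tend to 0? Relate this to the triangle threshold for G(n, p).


Number of potential triangles: C(209, 3) = 1499784.
Each occurs with probability p³ ≈ (0.00198578)³ ≈ 7.83060764e-09.
By linearity: E[X] = C(209, 3)·p³ ≈ 1499784 · 7.83060764e-09 ≈ 0.011744.
Since α = 3/2 > 1, p = c/n^{3/2} = o(1/n) is below the triangle threshold p ~ 1/n. Asymptotically E[X] ~ (c³/6)·n^{3(1−α)} = (6³/6)·n^{-1.5} → 0, so by Markov's inequality G has no triangles w.h.p.

E[X] ≈ 0.011744; in regime p = Θ(1/n^{3/2}) E[X] tends to 0 (below the triangle threshold p ~ 1/n).


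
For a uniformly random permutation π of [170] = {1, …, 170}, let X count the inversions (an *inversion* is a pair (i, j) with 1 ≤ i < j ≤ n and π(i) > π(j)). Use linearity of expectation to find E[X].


Write X = Σ X_I over the C(170, 2) = 14365 pairs i < j, with X_I the indicator of one inversion.
There are 14365 indicators.
For each fixed pair i < j, the values π(i) and π(j) are two distinct elements of {1, …, 170} in uniformly random order; by symmetry P[π(i) > π(j)] = 1/2.
By linearity: E[X] = 14365 · (1/2) = C(170, 2) · (1/2) = 14365/2 = 14365/2 ≈ 7182.50000.

E[X] = 14365/2 = 7182.50000.


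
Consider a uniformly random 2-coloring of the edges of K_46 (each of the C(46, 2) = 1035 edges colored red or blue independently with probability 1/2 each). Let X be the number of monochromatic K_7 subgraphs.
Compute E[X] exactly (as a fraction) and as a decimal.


Let X = Σ_S X_S over the C(46, 7) = 53524680 subsets S of size 7, where X_S = 1 if the K_7 on S is monochromatic.
For a fixed S, the K_7 on S has C(7, 2) = 21 edges. P[all 21 edges red] = (1/2)^21, and likewise for blue, so P[monochromatic] = 2·(1/2)^21 = 2^{1 − 21} = 1/1048576.
By linearity: E[X] = C(46, 7) · 2^{1 − 21} = 53524680 · 1/1048576 = 6690585/131072.
Numerically: E[X] ≈ 51.0451.

E[X] = C(46,7)·2^(1−C(7,2)) = 6690585/131072 ≈ 51.0451.


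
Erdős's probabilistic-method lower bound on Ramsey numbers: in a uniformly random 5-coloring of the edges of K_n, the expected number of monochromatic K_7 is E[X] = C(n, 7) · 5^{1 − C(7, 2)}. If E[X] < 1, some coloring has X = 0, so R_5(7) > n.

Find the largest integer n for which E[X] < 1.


We need C(n, 7) · 5^{1 − 21} < 1, i.e. C(n, 7) < 5^{21 − 1} = 95367431640625.
Check values of n near the boundary:
  n = 333: C(333, 7) = 84549532139028; 84549532139028 < 95367431640625? YES
  n = 334: C(334, 7) = 86359460961576; 86359460961576 < 95367431640625? YES
  n = 335: C(335, 7) = 88202498238195; 88202498238195 < 95367431640625? YES
  n = 336: C(336, 7) = 90079147136880; 90079147136880 < 95367431640625? YES
  n = 337: C(337, 7) = 91989916924632; 91989916924632 < 95367431640625? YES
  n = 338: C(338, 7) = 93935323022736; 93935323022736 < 95367431640625? YES
  n = 339: C(339, 7) = 95915887062372; 95915887062372 < 95367431640625? NO
  n = 340: C(340, 7) = 97932136940560; 97932136940560 < 95367431640625? NO
The largest n with C(n, 7) < 95367431640625 is n = 338 (where E[X] = 93935323022736/95367431640625 ≈ 0.9849833). Hence R_5(7) > 338, i.e. R_5(7) ≥ 339.

Largest n = 338; hence R_5(7) > 338.


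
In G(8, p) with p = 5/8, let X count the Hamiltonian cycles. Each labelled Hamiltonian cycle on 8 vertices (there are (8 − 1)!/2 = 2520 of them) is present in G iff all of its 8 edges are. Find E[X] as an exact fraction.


K_8 has (8 − 1)!/2 = 2520 labelled Hamiltonian cycles.
For each such Hamiltonian cycle H, let X_H = 1 if all 8 edges of H are present in G. Then P[X_H = 1] = p^{8} = (5/8)^{8} = 390625/16777216.
By linearity of expectation: E[X] = Σ_H E[X_H] = 2520 · p^{8} = 2520 · 390625/16777216 = 123046875/2097152.
Numerically: E[X] ≈ 58.673.

E[X] = 2520 · (5/8)^{8} = 123046875/2097152 ≈ 58.673.


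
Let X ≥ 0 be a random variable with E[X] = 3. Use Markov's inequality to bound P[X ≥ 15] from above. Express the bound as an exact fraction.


μ = E[X] = 3, a = 15.
Markov: P[X ≥ 15] ≤ μ/a = (3)/15 = 1/5.
Numerically: ≈ 0.200.
(Since a = 15 > μ = 3.000, the bound 1/5 is < 1 and informative.)

P[X ≥ 15] ≤ 1/5 ≈ 0.200.


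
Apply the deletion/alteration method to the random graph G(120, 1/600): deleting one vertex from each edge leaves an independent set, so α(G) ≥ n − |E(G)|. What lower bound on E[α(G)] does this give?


E[|E(G)|] = C(120, 2)·p = 7140 · (1/600) = 119/10.
E[α(G)] ≥ n − E[|E(G)|] = 120 − 119/10 = 1081/10.
Numerically: ≈ 108.10000.
(This is only a lower bound; the true E[α(G)] may be larger.)

E[α(G)] ≥ 1081/10 ≈ 108.10000.


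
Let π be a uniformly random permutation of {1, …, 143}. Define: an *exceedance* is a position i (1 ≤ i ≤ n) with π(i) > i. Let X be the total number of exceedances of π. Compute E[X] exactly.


Write X = Σ_{i=1}^{143} X_i, where X_i = 1_{π(i) > i}.
For each fixed i, π(i) is uniform over {1, …, 143} (marginal of a uniform permutation), so P[π(i) > i] = (n − i)/n. Summing: Σ_{i=1}^{143} (n − i)/n = (0 + 1 + … + 142)/143 = 143(143 − 1)/(2·143) = (143 − 1)/2.
Hence E[X] = Σ_{i=1}^{143} (143 − i)/143 = 71 ≈ 71.0000.

E[X] = 71 = 71.0000.


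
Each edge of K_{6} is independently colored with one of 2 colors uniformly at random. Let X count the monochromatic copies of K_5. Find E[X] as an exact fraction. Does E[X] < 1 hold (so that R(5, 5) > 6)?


E[X] = C(6, 5) · 2^{1 − 10} = 6 · 2^{−9} = 6/512.
As a reduced fraction: E[X] = 3/256 ≈ 0.01172.
Is E[X] < 1? YES.
Since E[X] < 1, there exists a 2-coloring of K_{6} with no monochromatic K_5; hence R(5, 5) > 6.

E[X] = 3/256 ≈ 0.01172; E[X] < 1, so R(5, 5) > 6.


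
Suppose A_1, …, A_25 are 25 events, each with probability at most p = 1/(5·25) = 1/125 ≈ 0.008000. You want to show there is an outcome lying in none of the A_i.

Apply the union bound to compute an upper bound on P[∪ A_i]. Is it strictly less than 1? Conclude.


Union bound: P[∪_{i=1}^{25} A_i] ≤ Σ_i P[A_i] ≤ 25·p = 25·(1/125) = 1/5.
Numerically: 1/5 ≈ 0.200000.
Is 1/5 < 1? YES.
Since P[∪ A_i] ≤ 1/5 < 1, the complement has P[∩ A_i^c] ≥ 1 − 1/5 = 4/5 > 0, so some outcome avoids every A_i.

25·p = 1/5 ≈ 0.200000; existence CERTIFIED by the union bound.


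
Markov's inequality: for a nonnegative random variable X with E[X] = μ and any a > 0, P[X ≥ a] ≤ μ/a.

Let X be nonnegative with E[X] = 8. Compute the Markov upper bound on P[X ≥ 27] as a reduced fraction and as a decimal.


μ = E[X] = 8, a = 27.
Markov: P[X ≥ 27] ≤ μ/a = (8)/27 = 8/27.
Numerically: ≈ 0.296.
(Since a = 27 > μ = 8.000, the bound 8/27 is < 1 and informative.)

P[X ≥ 27] ≤ 8/27 ≈ 0.296.


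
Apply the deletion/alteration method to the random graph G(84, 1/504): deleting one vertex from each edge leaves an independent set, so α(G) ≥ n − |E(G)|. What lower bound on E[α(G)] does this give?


E[|E(G)|] = C(84, 2)·p = 3486 · (1/504) = 83/12.
E[α(G)] ≥ n − E[|E(G)|] = 84 − 83/12 = 925/12.
Numerically: ≈ 77.083.
(This is only a lower bound; the true E[α(G)] may be larger.)

E[α(G)] ≥ 925/12 ≈ 77.083.


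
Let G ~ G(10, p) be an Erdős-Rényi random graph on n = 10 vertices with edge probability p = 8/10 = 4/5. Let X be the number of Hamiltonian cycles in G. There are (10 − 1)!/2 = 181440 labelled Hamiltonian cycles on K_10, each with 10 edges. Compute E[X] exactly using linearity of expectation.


K_10 has (10 − 1)!/2 = 181440 labelled Hamiltonian cycles.
For each such Hamiltonian cycle H, let X_H = 1 if all 10 edges of H are present in G. Then P[X_H = 1] = p^{10} = (4/5)^{10} = 1048576/9765625.
Summing the indicators: E[X] = Σ_H E[X_H] = 181440 · p^{10} = 181440 · 1048576/9765625 = 38050725888/1953125.
Numerically: E[X] ≈ 19482.

E[X] = 181440 · (4/5)^{10} = 38050725888/1953125 ≈ 19482.


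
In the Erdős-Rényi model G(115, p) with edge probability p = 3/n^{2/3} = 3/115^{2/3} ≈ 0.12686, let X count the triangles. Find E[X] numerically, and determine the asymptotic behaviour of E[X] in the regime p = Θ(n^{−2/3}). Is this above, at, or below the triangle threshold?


Number of potential triangles: C(115, 3) = 246905.
Each occurs with probability p³ ≈ (0.12686)³ ≈ 2.0415879e-03.
By linearity: E[X] = C(115, 3)·p³ ≈ 246905 · 2.0415879e-03 ≈ 504.07826.
Since α = 2/3 < 1, p = c/n^{2/3} ≫ 1/n is above the triangle threshold p ~ 1/n. Asymptotically E[X] ~ (c³/6)·n^{3(1−α)} = (3³/6)·n^{1} → ∞; triangles are abundant w.h.p.

E[X] ≈ 504.07826; in regime p = Θ(1/n^{2/3}) E[X] diverges (above the triangle threshold p ~ 1/n).


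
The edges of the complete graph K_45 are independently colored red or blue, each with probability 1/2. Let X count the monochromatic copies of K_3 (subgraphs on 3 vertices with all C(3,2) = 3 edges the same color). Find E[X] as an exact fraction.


Let X = Σ_S X_S over the C(45, 3) = 14190 subsets S of size 3, where X_S = 1 if the K_3 on S is monochromatic.
For a fixed S, the K_3 on S has C(3, 2) = 3 edges. P[all 3 edges red] = (1/2)^3, and likewise for blue, so P[monochromatic] = 2·(1/2)^3 = 2^{1 − 3} = 1/4.
Summing: E[X] = C(45, 3) · 2^{1 − 3} = 14190 · 1/4 = 7095/2.
Numerically: E[X] ≈ 3547.500.

E[X] = C(45,3)·2^(1−C(3,2)) = 7095/2 ≈ 3547.500.


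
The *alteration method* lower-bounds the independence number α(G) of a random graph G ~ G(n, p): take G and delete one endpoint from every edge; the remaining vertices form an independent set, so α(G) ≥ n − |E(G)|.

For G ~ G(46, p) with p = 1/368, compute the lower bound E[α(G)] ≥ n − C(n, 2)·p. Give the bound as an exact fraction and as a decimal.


E[|E(G)|] = C(46, 2)·p = 1035 · (1/368) = 45/16.
E[α(G)] ≥ n − E[|E(G)|] = 46 − 45/16 = 691/16.
Numerically: ≈ 43.1875.
(This is only a lower bound; the true E[α(G)] may be larger.)

E[α(G)] ≥ 691/16 ≈ 43.1875.
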